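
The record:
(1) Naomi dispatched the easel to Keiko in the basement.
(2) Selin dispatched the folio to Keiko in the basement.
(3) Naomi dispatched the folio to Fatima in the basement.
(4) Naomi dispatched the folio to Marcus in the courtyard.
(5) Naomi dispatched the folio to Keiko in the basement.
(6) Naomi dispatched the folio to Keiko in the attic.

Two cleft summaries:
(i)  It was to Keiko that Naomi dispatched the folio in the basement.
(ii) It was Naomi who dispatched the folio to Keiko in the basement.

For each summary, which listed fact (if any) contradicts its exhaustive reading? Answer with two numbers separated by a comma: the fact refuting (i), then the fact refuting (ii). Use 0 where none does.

3, 2

(i): focus "Keiko". Looking for Naomi as agent and the folio as thing and in the basement as setting with some other recipient — fact (3) has Fatima there. Refuted.
(ii): focus "Naomi". Looking for the folio as thing and Keiko as recipient and in the basement as setting with some other agent — fact (2) has Selin there. Refuted.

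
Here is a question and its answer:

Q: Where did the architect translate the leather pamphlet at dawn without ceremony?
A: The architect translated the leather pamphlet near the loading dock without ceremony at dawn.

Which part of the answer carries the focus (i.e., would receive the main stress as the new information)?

near the loading dock

The wh-word "where" asks about the location.
In the answer, "the architect", "the leather pamphlet", "at dawn" and "without ceremony" are given — repeated from the question.
The constituent filling the location gap is "near the loading dock"; that is the focus and would carry nuclear stress.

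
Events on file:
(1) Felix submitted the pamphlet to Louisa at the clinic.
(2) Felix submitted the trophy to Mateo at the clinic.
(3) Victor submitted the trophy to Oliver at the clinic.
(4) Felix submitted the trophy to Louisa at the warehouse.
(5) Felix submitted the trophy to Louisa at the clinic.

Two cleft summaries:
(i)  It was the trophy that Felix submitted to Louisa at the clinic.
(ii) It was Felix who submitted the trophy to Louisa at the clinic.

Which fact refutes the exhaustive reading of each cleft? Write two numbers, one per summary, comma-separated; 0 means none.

1, 0

(i): focus "the trophy". Looking for Felix as agent and Louisa as recipient and at the clinic as setting with some other thing — fact (1) has the pamphlet there. Refuted.
(ii): focus "Felix". No fact shares the trophy as thing and Louisa as recipient and at the clinic as setting with a different agent. 0.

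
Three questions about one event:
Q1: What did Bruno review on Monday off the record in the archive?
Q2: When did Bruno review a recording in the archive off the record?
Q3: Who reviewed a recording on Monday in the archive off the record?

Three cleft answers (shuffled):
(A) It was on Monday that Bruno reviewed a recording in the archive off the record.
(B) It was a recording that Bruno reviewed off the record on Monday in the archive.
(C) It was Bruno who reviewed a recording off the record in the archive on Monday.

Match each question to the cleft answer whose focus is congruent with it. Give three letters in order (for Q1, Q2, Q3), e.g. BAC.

Q1 asks about the direct object; cleft (B) focuses "a recording", which is the direct object — so Q1 → B.
Q2 asks about the time; cleft (A) focuses "on Monday", which is the time — so Q2 → A.
Q3 asks about the subject (agent); cleft (C) focuses "Bruno", which is the subject (agent) — so Q3 → C.
Mapping: Q1→B, Q2→A, Q3→C.

BAC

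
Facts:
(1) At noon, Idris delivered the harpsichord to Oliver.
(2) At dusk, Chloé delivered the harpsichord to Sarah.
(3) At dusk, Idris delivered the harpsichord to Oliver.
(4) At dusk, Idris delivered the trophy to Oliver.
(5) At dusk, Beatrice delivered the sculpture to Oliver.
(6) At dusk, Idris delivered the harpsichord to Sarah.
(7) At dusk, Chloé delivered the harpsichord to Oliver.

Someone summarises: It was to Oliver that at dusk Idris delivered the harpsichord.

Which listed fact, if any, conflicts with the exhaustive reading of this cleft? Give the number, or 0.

6

Focus of the cleft: "Oliver" (the recipient). Presupposed background: agent = Idris, thing = the harpsichord, setting = at dusk.
Exhaustivity: Oliver is the only recipient satisfying that background.
Fact (6) shares the background but with recipient = Sarah; exhaustivity is violated.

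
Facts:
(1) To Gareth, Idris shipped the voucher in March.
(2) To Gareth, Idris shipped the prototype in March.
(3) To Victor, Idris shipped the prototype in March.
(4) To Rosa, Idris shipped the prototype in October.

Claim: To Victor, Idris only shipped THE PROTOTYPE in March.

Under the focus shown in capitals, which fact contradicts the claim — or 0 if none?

The capitals mark "the prototype" as focus. So "only" rules out other things, with the rest (Idris as agent and Victor as recipient and in March as setting) as background.
Every other fact changes something in the background, not just the thing. Nothing refutes the claim.

0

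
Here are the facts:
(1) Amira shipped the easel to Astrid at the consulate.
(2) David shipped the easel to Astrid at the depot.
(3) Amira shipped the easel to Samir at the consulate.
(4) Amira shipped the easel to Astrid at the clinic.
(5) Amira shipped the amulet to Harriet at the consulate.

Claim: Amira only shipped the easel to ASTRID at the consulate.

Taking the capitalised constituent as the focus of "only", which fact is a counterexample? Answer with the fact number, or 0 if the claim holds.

3

The capitals mark "Astrid" as focus. So "only" rules out other recipients, with the rest (same agent, thing, setting (Amira / the easel / at the consulate)) as background.
Fact (3) shares the background but differs in recipient (Samir) — a counterexample.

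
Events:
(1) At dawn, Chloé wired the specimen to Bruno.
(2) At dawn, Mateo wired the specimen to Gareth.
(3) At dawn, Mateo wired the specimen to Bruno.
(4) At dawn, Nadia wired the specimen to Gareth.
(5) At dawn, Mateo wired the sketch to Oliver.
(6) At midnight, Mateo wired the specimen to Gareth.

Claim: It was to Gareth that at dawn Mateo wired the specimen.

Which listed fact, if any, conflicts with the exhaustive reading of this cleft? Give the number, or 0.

3

Focus of the cleft: "Gareth" (the recipient). Presupposed background: same agent, thing, setting (Mateo / the specimen / at dawn).
Exhaustivity: Gareth is the only recipient satisfying that background.
But fact (3) also has same agent, thing, setting (Mateo / the specimen / at dawn), with recipient = Bruno — so the exhaustive reading fails.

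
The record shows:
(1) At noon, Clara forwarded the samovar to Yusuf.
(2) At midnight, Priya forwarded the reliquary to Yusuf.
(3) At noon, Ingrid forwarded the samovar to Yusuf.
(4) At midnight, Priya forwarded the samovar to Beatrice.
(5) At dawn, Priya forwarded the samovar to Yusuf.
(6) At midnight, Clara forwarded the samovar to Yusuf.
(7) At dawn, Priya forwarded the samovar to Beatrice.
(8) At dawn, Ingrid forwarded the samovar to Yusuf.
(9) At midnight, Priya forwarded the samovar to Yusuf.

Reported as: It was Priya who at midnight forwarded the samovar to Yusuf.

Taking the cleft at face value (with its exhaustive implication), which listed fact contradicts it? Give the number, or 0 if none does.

6

Focus of the cleft: "Priya" (the agent). Presupposed background: the samovar as thing and Yusuf as recipient and at midnight as setting.
The exhaustive reading says no other agent fits that background.
Fact (6) shares the background but with agent = Clara; exhaustivity is violated.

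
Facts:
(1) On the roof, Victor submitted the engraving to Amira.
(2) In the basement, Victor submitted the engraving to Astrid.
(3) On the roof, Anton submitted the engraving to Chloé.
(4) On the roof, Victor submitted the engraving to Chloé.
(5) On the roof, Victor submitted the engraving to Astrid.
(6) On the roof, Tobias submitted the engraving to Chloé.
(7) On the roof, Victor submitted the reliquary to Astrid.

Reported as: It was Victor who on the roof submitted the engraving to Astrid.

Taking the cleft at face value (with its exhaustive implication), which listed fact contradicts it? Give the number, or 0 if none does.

Focus of the cleft: "Victor" (the agent). Presupposed background: the engraving as thing and Astrid as recipient and on the roof as setting.
The exhaustive reading says no other agent fits that background.
No listed fact matches the background with a different agent. Exhaustivity holds.

0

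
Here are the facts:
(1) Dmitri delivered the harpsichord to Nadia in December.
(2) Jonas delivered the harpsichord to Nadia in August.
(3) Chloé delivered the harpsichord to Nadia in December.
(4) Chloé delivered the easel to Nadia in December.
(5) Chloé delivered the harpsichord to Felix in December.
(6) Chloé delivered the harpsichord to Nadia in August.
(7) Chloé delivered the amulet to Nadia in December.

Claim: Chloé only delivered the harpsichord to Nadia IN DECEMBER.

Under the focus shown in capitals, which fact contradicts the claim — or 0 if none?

6

The capitals mark "in December" as focus. So "only" rules out other settings, with the rest (agent = Chloé, thing = the harpsichord, recipient = Nadia) as background.
Fact (6) matches on agent = Chloé, thing = the harpsichord, recipient = Nadia, but has setting = in August instead. That refutes the claim.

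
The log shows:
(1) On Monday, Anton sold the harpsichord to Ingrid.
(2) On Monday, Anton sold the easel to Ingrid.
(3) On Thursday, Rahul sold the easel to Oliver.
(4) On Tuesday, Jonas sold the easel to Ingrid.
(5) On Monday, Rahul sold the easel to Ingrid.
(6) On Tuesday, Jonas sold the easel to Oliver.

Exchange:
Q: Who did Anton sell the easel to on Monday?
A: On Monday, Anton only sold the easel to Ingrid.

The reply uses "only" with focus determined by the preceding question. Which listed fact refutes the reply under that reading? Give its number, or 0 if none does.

Answering "Who did ... to ...?" puts focus on the recipient — here, "Ingrid".
"Only" then excludes alternative recipients while the background — agent = Anton, thing = the easel, setting = on Monday — is held fixed.
No fact keeps agent = Anton, thing = the easel, setting = on Monday while changing the recipient; every other fact differs on something backgrounded. The reply stands.
(Fact (1) would refute a reading with focus on the thing — but that is not what the question asks.)

0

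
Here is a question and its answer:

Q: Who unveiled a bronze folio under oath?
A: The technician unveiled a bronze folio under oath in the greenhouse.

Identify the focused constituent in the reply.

the technician

The wh-word "who" asks about the subject (agent).
In the answer, "a bronze folio" and "under oath" are given — repeated from the question.
"in the greenhouse" is also new, but it specifies the location, which is not what the question asks about — so it is not the focus.
The constituent filling the subject (agent) gap is "the technician"; that is the focus.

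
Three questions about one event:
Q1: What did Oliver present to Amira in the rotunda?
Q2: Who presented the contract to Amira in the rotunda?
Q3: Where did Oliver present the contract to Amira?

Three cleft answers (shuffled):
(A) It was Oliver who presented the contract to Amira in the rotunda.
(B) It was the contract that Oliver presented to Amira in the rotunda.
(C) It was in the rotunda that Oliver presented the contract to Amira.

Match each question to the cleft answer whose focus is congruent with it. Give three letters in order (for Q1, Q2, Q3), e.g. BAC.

BAC

Q1 asks about the direct object; cleft (B) focuses "the contract", which is the direct object — so Q1 → B.
Q2 asks about the subject (agent); cleft (A) focuses "Oliver", which is the subject (agent) — so Q2 → A.
Q3 asks about the location; cleft (C) focuses "in the rotunda", which is the location — so Q3 → C.
Mapping: Q1→B, Q2→A, Q3→C.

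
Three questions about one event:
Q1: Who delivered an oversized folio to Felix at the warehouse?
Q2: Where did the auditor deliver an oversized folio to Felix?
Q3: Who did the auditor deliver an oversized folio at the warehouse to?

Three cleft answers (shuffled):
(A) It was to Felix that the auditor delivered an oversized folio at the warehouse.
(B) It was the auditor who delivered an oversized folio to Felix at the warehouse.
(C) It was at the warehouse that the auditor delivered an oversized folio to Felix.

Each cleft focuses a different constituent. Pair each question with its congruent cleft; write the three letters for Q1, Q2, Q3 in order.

Q1 asks about the subject (agent); cleft (B) focuses "the auditor", which is the subject (agent) — so Q1 → B.
Q2 asks about the location; cleft (C) focuses "at the warehouse", which is the location — so Q2 → C.
Q3 asks about the recipient; cleft (A) focuses "to Felix", which is the recipient — so Q3 → A.
Mapping: Q1→B, Q2→C, Q3→A.

BCA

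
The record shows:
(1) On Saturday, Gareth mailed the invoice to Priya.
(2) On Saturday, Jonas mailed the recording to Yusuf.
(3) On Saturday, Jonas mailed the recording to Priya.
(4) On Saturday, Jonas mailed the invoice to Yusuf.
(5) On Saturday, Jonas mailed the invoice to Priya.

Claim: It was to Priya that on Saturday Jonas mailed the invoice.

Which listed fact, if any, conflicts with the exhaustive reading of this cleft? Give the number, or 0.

The cleft puts "Priya" in focus and presupposes the open proposition with Jonas as agent and the invoice as thing and on Saturday as setting.
The exhaustive reading says no other recipient fits that background.
Fact (4) shares the background but with recipient = Yusuf; exhaustivity is violated.

4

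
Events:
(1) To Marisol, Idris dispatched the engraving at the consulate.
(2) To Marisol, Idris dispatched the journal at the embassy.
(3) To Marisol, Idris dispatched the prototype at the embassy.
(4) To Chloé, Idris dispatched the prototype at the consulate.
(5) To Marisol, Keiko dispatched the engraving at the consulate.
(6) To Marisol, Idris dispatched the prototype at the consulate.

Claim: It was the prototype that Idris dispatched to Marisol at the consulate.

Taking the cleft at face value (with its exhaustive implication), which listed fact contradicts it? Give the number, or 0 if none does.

Focus of the cleft: "the prototype" (the thing). Presupposed background: same agent, recipient, setting (Idris / Marisol / at the consulate).
Exhaustivity: the prototype is the only thing satisfying that background.
Fact (1) shares the background but with thing = the engraving; exhaustivity is violated.

1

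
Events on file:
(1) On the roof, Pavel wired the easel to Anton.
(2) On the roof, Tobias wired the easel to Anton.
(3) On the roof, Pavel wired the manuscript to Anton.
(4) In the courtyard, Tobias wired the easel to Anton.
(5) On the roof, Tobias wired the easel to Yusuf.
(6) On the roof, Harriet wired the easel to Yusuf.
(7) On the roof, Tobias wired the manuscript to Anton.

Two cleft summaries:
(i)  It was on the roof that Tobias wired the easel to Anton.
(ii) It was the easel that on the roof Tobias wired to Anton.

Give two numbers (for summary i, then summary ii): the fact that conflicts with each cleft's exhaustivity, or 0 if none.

4, 7

Summary (i) focuses "on the roof" (the setting); background agent = Tobias, thing = the easel, recipient = Anton. Fact (4) matches that background with setting = in the courtyard — refutes (i).
Summary (ii) focuses "the easel" (the thing); background agent = Tobias, recipient = Anton, setting = on the roof. Fact (7) matches that background with thing = the manuscript — refutes (ii).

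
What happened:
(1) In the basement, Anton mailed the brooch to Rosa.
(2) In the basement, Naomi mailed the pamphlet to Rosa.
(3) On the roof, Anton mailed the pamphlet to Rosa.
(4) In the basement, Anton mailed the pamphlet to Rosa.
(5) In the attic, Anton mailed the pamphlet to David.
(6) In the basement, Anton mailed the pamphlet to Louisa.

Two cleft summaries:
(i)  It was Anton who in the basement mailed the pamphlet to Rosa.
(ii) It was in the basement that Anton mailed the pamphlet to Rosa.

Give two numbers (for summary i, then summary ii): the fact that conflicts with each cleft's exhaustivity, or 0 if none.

2, 3

(i): focus "Anton". Looking for same thing, recipient, setting (the pamphlet / Rosa / in the basement) with some other agent — fact (2) has Naomi there. Refuted.
(ii): focus "in the basement". Looking for same agent, thing, recipient (Anton / the pamphlet / Rosa) with some other setting — fact (3) has on the roof there. Refuted.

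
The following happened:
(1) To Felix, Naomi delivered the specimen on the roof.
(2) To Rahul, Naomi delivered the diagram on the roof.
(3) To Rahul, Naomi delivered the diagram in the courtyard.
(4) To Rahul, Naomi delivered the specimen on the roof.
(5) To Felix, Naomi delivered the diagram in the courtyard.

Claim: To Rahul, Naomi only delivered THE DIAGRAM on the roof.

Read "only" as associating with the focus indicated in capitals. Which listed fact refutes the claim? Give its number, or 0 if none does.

Focus (in capitals) is "the diagram" — the thing. "Only" excludes alternative things while holding fixed Naomi as agent and Rahul as recipient and on the roof as setting.
Fact (4) shares the background but differs in thing (the specimen) — a counterexample.

4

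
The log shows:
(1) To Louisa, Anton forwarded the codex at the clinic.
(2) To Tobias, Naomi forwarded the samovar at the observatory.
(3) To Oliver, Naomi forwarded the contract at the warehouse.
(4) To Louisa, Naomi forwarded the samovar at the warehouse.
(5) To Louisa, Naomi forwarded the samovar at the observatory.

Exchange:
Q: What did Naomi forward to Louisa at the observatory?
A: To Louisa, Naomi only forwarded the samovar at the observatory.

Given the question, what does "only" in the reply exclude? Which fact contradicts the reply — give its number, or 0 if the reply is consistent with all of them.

Answering "What did ...?" puts focus on the thing — here, "the samovar".
"Only" then excludes alternative things while the background — Naomi as agent and Louisa as recipient and at the observatory as setting — is held fixed.
No listed fact shares that background with another thing. Nothing contradicts the reply.
(Fact (2) would refute a reading with focus on the recipient — but that is not what the question asks.)

0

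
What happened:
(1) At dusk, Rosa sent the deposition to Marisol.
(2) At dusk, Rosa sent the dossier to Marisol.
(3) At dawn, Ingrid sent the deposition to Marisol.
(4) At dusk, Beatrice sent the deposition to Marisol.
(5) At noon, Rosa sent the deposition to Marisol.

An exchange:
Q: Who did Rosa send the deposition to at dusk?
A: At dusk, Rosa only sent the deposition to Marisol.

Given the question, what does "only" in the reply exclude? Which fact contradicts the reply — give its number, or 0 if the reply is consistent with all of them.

0

The question "Who did ... to ...?" targets the recipient, so in the reply the focus falls on "Marisol".
"Only" then excludes alternative recipients while the background — same agent, thing, setting (Rosa / the deposition / at dusk) — is held fixed.
No fact keeps same agent, thing, setting (Rosa / the deposition / at dusk) while changing the recipient; every other fact differs on something backgrounded. The reply stands.
(Fact (5) would refute a reading with focus on the setting — but that is not what the question asks.)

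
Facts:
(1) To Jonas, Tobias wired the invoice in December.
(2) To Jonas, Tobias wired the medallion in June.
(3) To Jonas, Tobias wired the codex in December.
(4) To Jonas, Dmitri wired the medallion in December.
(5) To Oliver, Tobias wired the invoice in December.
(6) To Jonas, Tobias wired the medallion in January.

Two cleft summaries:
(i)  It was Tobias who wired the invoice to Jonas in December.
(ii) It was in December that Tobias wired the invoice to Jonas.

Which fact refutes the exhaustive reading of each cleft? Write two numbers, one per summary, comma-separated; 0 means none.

(i): focus "Tobias". No fact shares the invoice as thing and Jonas as recipient and in December as setting with a different agent. 0.
(ii): focus "in December". No fact shares Tobias as agent and the invoice as thing and Jonas as recipient with a different setting. 0.

0, 0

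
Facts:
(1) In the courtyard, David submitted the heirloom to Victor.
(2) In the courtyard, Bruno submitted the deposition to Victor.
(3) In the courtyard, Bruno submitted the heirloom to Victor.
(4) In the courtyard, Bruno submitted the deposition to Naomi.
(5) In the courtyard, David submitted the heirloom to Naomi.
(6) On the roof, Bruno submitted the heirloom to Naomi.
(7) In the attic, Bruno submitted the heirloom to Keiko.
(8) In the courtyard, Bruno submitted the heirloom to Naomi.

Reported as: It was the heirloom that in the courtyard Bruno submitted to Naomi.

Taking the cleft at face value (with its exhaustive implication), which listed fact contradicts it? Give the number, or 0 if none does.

Focus of the cleft: "the heirloom" (the thing). Presupposed background: same agent, recipient, setting (Bruno / Naomi / in the courtyard).
The exhaustive reading says no other thing fits that background.
Fact (4) shares the background but with thing = the deposition; exhaustivity is violated.

4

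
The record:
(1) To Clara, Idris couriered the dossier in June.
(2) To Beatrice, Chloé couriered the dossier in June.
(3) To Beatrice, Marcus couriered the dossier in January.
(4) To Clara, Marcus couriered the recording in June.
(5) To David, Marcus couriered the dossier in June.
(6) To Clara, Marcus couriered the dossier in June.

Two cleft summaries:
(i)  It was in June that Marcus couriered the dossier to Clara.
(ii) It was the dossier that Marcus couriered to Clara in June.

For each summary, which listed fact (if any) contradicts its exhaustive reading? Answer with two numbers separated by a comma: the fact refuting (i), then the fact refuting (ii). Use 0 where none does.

0, 4

(i): focus "in June". No fact shares agent = Marcus, thing = the dossier, recipient = Clara with a different setting. 0.
(ii): focus "the dossier". Looking for agent = Marcus, recipient = Clara, setting = in June with some other thing — fact (4) has the recording there. Refuted.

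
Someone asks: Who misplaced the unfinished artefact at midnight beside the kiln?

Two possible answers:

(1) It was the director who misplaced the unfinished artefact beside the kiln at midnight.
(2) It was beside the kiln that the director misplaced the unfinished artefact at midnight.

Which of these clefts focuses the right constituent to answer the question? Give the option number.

1

The question word "who" targets the subject (agent).
Option (1) clefts "the director" — that matches what the question asks about.
Option (2) clefts "beside the kiln" — the location, not what was asked.
So the congruent reply is (1).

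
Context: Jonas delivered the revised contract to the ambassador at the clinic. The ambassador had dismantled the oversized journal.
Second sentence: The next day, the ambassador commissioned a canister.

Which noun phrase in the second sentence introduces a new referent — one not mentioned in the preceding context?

a canister

"the ambassador" in the second sentence is given — already mentioned in the context.
"a canister" has no antecedent in the context; it is discourse-new (the indefinite article also signals a new referent).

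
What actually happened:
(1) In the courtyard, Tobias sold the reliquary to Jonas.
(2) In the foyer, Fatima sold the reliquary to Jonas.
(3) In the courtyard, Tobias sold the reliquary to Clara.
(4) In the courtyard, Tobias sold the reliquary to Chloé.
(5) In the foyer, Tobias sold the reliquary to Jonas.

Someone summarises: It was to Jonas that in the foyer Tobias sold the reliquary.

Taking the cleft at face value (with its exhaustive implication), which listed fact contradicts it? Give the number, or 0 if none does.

The cleft puts "Jonas" in focus and presupposes the open proposition with Tobias as agent and the reliquary as thing and in the foyer as setting.
Exhaustivity: Jonas is the only recipient satisfying that background.
No listed fact matches the background with a different recipient. Exhaustivity holds.

0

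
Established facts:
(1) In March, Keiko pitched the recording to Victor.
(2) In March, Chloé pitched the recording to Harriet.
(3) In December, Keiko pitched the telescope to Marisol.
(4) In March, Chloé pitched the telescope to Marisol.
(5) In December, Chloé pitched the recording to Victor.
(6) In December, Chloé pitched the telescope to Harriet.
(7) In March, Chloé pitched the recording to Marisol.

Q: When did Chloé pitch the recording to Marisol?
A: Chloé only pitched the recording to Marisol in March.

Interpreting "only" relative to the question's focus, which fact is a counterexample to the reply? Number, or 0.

0

The question "When did ...?" targets the setting, so in the reply the focus falls on "in March".
So "only" ranges over settings; the rest (agent = Chloé, thing = the recording, recipient = Marisol) is presupposed.
No listed fact shares that background with another setting. Nothing contradicts the reply.
(Fact (2) would refute a reading with focus on the recipient — but that is not what the question asks.)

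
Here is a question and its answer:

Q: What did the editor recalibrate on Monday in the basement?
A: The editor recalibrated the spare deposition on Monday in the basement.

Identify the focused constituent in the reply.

the spare deposition

The wh-word "what" asks about the direct object.
In the answer, "the editor", "on Monday" and "in the basement" are given — repeated from the question.
The constituent filling the direct object gap is "the spare deposition"; that is the focus and would carry nuclear stress.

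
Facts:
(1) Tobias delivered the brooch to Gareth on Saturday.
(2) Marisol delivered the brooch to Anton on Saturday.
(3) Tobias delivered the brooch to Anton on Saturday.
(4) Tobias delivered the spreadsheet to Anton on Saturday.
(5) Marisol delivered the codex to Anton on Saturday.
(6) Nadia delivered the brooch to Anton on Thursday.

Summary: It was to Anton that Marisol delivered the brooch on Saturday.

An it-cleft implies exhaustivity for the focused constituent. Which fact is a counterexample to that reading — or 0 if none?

0

Focus of the cleft: "Anton" (the recipient). Presupposed background: same agent, thing, setting (Marisol / the brooch / on Saturday).
Exhaustivity: Anton is the only recipient satisfying that background.
Every other fact differs from the presupposition on some backgrounded slot, so none challenges the exhaustivity.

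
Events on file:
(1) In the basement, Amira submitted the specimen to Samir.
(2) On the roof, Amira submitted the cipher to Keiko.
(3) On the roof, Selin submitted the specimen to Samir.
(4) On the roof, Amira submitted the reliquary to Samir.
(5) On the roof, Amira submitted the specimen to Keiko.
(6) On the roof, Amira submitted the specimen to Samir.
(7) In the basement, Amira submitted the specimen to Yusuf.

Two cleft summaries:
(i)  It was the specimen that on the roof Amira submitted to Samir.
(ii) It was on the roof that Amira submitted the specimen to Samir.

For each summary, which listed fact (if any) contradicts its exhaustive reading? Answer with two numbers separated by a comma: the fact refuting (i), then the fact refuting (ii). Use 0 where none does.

Summary (i) focuses "the specimen" (the thing); background Amira as agent and Samir as recipient and on the roof as setting. Fact (4) matches that background with thing = the reliquary — refutes (i).
Summary (ii) focuses "on the roof" (the setting); background Amira as agent and the specimen as thing and Samir as recipient. Fact (1) matches that background with setting = in the basement — refutes (ii).

4, 1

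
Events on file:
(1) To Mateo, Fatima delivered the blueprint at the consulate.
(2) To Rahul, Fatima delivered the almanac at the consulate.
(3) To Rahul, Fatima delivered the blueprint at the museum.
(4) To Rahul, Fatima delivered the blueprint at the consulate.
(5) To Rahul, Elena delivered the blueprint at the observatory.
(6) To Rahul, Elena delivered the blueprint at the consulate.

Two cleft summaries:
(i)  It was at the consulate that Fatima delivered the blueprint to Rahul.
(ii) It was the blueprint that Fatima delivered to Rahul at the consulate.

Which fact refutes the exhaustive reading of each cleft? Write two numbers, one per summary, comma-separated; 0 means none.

Summary (i) focuses "at the consulate" (the setting); background Fatima as agent and the blueprint as thing and Rahul as recipient. Fact (3) matches that background with setting = at the museum — refutes (i).
Summary (ii) focuses "the blueprint" (the thing); background Fatima as agent and Rahul as recipient and at the consulate as setting. Fact (2) matches that background with thing = the almanac — refutes (ii).

3, 2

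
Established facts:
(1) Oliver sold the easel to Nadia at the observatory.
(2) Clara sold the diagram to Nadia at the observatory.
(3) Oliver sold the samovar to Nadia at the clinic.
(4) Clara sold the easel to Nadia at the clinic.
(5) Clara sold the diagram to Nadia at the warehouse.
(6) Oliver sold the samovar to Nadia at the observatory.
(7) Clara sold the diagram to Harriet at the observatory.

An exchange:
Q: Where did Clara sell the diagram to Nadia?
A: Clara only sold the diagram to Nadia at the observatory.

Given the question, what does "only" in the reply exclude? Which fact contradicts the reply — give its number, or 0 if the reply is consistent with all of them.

Answering "Where did ...?" puts focus on the setting — here, "at the observatory".
So "only" ranges over settings; the rest (Clara as agent and the diagram as thing and Nadia as recipient) is presupposed.
Fact (5) keeps Clara as agent and the diagram as thing and Nadia as recipient but has setting = at the warehouse; that refutes the reply.
(Fact (7) would refute a reading with focus on the recipient — but that is not what the question asks.)

5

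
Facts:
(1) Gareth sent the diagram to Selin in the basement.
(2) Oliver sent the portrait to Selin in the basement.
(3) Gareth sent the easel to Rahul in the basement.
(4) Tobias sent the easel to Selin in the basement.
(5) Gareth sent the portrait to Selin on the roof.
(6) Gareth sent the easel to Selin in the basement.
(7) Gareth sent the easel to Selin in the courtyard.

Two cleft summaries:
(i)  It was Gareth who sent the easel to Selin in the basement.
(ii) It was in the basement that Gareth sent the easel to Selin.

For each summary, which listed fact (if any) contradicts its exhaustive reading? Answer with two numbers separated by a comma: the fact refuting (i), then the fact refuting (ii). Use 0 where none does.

(i): focus "Gareth". Looking for the easel as thing and Selin as recipient and in the basement as setting with some other agent — fact (4) has Tobias there. Refuted.
(ii): focus "in the basement". Looking for Gareth as agent and the easel as thing and Selin as recipient with some other setting — fact (7) has in the courtyard there. Refuted.

4, 7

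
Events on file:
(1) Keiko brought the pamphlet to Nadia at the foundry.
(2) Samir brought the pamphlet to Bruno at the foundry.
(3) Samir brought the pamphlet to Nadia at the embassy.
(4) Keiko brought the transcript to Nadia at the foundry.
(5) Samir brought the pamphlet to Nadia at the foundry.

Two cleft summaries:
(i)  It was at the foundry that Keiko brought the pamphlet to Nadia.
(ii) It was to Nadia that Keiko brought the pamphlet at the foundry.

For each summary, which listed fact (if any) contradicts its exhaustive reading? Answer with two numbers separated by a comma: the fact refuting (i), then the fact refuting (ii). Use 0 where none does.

(i): focus "at the foundry". No fact shares same agent, thing, recipient (Keiko / the pamphlet / Nadia) with a different setting. 0.
(ii): focus "Nadia". No fact shares same agent, thing, setting (Keiko / the pamphlet / at the foundry) with a different recipient. 0.

0, 0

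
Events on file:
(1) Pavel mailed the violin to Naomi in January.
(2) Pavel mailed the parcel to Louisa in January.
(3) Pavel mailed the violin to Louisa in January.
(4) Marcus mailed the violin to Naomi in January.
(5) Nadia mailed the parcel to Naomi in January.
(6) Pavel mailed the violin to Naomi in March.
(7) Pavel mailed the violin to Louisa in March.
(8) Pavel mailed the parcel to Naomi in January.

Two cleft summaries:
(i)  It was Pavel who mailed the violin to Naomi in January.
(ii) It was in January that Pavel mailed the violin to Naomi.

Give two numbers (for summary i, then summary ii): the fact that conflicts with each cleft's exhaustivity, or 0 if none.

Summary (i) focuses "Pavel" (the agent); background same thing, recipient, setting (the violin / Naomi / in January). Fact (4) matches that background with agent = Marcus — refutes (i).
Summary (ii) focuses "in January" (the setting); background same agent, thing, recipient (Pavel / the violin / Naomi). Fact (6) matches that background with setting = in March — refutes (ii).

4, 6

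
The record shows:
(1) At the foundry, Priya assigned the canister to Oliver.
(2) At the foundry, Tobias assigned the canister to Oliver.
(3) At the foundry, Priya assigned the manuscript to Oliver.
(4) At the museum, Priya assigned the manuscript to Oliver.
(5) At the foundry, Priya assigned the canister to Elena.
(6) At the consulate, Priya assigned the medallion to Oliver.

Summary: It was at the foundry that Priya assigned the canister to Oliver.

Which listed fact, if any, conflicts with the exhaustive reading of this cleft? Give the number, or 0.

The cleft puts "at the foundry" in focus and presupposes the open proposition with agent = Priya, thing = the canister, recipient = Oliver.
Exhaustivity: at the foundry is the only setting satisfying that background.
No listed fact matches the background with a different setting. Exhaustivity holds.

0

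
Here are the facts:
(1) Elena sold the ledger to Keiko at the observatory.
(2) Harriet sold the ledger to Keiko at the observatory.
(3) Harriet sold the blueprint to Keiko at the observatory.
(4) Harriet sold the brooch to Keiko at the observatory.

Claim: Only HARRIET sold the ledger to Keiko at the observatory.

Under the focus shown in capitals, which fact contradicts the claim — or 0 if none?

1

Focus (in capitals) is "Harriet" — the agent. "Only" excludes alternative agents while holding fixed same thing, recipient, setting (the ledger / Keiko / at the observatory).
Fact (1) shares the background but differs in agent (Elena) — a counterexample.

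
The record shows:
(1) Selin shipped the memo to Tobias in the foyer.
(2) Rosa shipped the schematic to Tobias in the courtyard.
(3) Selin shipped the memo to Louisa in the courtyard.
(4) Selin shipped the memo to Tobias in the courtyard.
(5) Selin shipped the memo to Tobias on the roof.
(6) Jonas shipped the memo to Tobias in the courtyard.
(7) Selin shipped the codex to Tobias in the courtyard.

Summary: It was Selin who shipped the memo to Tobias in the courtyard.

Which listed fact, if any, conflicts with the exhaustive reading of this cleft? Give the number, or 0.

6

Focus of the cleft: "Selin" (the agent). Presupposed background: thing = the memo, recipient = Tobias, setting = in the courtyard.
Exhaustivity: Selin is the only agent satisfying that background.
But fact (6) also has thing = the memo, recipient = Tobias, setting = in the courtyard, with agent = Jonas — so the exhaustive reading fails.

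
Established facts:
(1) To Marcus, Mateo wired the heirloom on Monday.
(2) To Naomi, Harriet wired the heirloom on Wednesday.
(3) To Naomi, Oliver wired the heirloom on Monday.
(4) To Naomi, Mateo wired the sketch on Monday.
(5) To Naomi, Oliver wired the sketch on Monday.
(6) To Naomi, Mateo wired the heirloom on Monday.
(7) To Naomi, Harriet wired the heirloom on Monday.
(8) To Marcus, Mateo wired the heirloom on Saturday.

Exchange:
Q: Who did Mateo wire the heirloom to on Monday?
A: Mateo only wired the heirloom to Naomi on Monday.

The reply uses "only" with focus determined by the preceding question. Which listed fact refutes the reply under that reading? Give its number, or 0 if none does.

1

The question "Who did ... to ...?" targets the recipient, so in the reply the focus falls on "Naomi".
So "only" ranges over recipients; the rest (agent = Mateo, thing = the heirloom, setting = on Monday) is presupposed.
Fact (1) keeps agent = Mateo, thing = the heirloom, setting = on Monday but has recipient = Marcus; that refutes the reply.
(Fact (4) would refute a reading with focus on the thing — but that is not what the question asks.)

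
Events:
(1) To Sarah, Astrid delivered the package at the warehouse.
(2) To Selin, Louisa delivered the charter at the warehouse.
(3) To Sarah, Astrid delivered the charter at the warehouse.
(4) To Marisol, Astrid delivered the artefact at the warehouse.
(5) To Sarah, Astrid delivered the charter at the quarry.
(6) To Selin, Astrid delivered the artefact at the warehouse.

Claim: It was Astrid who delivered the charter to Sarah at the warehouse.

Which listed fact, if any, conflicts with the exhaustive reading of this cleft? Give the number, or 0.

0

The cleft puts "Astrid" in focus and presupposes the open proposition with same thing, recipient, setting (the charter / Sarah / at the warehouse).
Exhaustivity: Astrid is the only agent satisfying that background.
Every other fact differs from the presupposition on some backgrounded slot, so none challenges the exhaustivity.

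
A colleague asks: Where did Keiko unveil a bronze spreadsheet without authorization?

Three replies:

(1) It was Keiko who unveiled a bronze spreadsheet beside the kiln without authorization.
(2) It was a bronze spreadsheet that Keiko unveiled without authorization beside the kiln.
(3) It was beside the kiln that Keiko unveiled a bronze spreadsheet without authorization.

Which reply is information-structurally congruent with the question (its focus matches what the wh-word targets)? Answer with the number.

The question word "where" targets the location.
Option (1) clefts "Keiko" — the subject (agent), not what was asked.
Option (2) clefts "a bronze spreadsheet" — the direct object, not what was asked.
Option (3) clefts "beside the kiln" — that matches what the question asks about.
So the congruent reply is (3).

3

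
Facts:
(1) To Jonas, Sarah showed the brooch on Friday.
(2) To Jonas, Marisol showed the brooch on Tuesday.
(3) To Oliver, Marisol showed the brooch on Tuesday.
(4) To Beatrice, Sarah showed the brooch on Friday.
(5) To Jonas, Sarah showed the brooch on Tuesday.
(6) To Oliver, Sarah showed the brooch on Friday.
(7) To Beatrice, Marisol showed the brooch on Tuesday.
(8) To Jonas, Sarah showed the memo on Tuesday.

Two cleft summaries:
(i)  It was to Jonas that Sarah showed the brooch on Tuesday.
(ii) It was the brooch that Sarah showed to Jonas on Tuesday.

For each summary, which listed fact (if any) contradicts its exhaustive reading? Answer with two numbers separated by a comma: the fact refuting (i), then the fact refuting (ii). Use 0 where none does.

Summary (i) focuses "Jonas" (the recipient); background same agent, thing, setting (Sarah / the brooch / on Tuesday). No fact matches that background with a different recipient, so 0.
Summary (ii) focuses "the brooch" (the thing); background same agent, recipient, setting (Sarah / Jonas / on Tuesday). Fact (8) matches that background with thing = the memo — refutes (ii).

0, 8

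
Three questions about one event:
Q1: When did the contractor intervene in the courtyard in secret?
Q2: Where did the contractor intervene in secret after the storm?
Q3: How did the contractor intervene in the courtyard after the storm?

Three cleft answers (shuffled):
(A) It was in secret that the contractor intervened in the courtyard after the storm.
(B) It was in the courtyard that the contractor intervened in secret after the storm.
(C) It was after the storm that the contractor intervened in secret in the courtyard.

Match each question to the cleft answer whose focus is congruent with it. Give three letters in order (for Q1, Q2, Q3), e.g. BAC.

Q1 asks about the time; cleft (C) focuses "after the storm", which is the time — so Q1 → C.
Q2 asks about the location; cleft (B) focuses "in the courtyard", which is the location — so Q2 → B.
Q3 asks about the manner; cleft (A) focuses "in secret", which is the manner — so Q3 → A.
Mapping: Q1→C, Q2→B, Q3→A.

CBA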